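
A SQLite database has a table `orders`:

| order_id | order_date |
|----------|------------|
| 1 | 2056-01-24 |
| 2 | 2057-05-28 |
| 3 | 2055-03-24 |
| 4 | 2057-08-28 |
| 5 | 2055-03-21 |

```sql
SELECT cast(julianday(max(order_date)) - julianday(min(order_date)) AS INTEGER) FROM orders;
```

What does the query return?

MIN = 2055-03-21, MAX = 2057-08-28.
10 days remain in March 2055 after the 21st (31 − 21).
Full months from April 2055 through July 2057 contribute their day counts.
Then 28 days into August 2057.
Total: 10 + 30 + 31 + 30 + 31 + 31 + 30 + 31 + 30 + 31 + 31 + 29 + 31 + 30 + 31 + 30 + 31 + 31 + 30 + 31 + 30 + 31 + 31 + 28 + 31 + 30 + 31 + 30 + 31 + 28 = 891.

891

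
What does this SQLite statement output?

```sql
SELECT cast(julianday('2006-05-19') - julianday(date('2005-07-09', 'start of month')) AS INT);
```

`start of month` rewinds 2005-07-09 to 2005-07-01.
30 days remain in July 2005 after the 1st (31 − 1).
Full months from August 2005 through April 2006 contribute their day counts.
Then 19 days into May 2006.
Total: 30 + 31 + 30 + 31 + 30 + 31 + 31 + 28 + 31 + 30 + 19 = 322.

322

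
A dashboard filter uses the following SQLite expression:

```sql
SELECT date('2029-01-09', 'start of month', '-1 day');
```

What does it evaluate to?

`start of month` rewinds 2029-01-09 to 2029-01-01.
Going back 1 day from 2029-01-01 reaches 2028-12-31 (last day of December, 31 days).

2028-12-31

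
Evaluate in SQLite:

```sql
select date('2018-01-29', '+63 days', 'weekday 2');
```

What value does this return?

2018-04-03

Applying '+63 days' to 2018-01-29: counting 63 days forward gives 2018-04-02.
`weekday 2` advances to the next Tuesday; 2018-04-02 is a Monday, so it moves forward to 2018-04-03.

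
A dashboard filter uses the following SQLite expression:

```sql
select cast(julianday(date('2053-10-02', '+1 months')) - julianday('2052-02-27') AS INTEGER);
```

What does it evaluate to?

Adding +1 month to 2053-10-02 gives 2053-11-02.
2 days remain in February 2052 after the 27th (29 − 27).
Full months from March 2052 through October 2053 contribute their day counts.
Then 2 days into November 2053.
Total: 2 + 31 + 30 + 31 + 30 + 31 + 31 + 30 + 31 + 30 + 31 + 31 + 28 + 31 + 30 + 31 + 30 + 31 + 31 + 30 + 31 + 2 = 614.

614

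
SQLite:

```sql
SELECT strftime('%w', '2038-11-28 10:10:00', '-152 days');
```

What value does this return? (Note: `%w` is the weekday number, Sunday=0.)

First apply '-152 days': 2038-11-28 10:10:00 → 2038-06-29 10:10:00.
2038-06-29 is a Tuesday; with Sunday=0 that is 2.

2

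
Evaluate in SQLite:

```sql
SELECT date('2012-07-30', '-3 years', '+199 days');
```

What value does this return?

2010-02-14

Adding -3 years to 2012-07-30 gives 2009-07-30.
Applying '+199 days' to 2009-07-30: counting 199 days forward gives 2010-02-14.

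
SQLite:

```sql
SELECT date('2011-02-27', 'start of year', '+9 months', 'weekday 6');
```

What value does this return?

2011-10-01

`start of year` rewinds 2011-02-27 to 2011-01-01.
Adding +9 months to 2011-01-01 gives 2011-10-01.
`weekday 6` advances to the next Saturday; 2011-10-01 is already a Saturday, so it stays at 2011-10-01.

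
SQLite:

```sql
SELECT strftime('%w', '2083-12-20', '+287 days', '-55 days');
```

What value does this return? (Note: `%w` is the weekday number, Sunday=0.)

2

First apply '+287 days', '-55 days': 2083-12-20 → 2084-08-08.
2084-08-08 is a Tuesday; with Sunday=0 that is 2.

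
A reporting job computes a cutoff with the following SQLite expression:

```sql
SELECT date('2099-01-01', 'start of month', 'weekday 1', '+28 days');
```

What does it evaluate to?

2099-02-02

`start of month` rewinds 2099-01-01 to 2099-01-01.
`weekday 1` advances to the next Monday; 2099-01-01 is a Thursday, so it moves forward to 2099-01-05.
January 2099 has 31 days; 26 remain after the 5th, so 27 days reach 2099-02-01.
Advancing 1 more day within February lands on 2099-02-02.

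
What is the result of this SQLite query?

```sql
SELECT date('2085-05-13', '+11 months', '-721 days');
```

Adding +11 months to 2085-05-13 gives 2086-04-13.
Applying '-721 days' to 2086-04-13: counting 721 days back gives 2084-04-22.

2084-04-22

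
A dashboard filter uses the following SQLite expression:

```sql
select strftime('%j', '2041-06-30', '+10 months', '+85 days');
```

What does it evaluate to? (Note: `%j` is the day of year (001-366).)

205

First apply '+10 months', '+85 days': 2041-06-30 → 2042-07-24.
Day-of-year for 2042-07-24: days since 2042-01-01 inclusive = 205, zero-padded to 205.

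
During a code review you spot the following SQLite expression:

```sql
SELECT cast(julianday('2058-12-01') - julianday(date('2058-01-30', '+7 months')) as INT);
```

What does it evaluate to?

93

Adding +7 months to 2058-01-30 gives 2058-08-30.
1 day remains in August 2058 after the 30th (31 − 30).
September 2058: 30 days.
October 2058: 31 days.
November 2058: 30 days.
Then 1 day into December 2058.
Total: 1 + 30 + 31 + 30 + 1 = 93.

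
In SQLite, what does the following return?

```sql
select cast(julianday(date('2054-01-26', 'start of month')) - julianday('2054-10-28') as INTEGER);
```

`start of month` rewinds 2054-01-26 to 2054-01-01.
30 days remain in January 2054 after the 1st (31 − 1).
Full months from February 2054 through September 2054 contribute their day counts.
Then 28 days into October 2054.
Total: 30 + 28 + 31 + 30 + 31 + 30 + 31 + 31 + 30 + 28 = 300.
The subtraction is earlier − later, so the result is −300 → -300.

-300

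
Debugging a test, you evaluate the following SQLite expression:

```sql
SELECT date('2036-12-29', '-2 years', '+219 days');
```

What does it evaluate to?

2035-08-05

Adding -2 years to 2036-12-29 gives 2034-12-29.
Applying '+219 days' to 2034-12-29: counting 219 days forward gives 2035-08-05.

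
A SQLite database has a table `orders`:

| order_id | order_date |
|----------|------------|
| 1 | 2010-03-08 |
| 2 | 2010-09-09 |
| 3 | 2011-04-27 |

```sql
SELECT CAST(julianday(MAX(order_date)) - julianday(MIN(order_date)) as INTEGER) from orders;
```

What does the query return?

MIN = 2010-03-08, MAX = 2011-04-27.
23 days remain in March 2010 after the 8th (31 − 8).
Full months from April 2010 through March 2011 contribute their day counts.
Then 27 days into April 2011.
Total: 23 + 30 + 31 + 30 + 31 + 31 + 30 + 31 + 30 + 31 + 31 + 28 + 31 + 27 = 415.

415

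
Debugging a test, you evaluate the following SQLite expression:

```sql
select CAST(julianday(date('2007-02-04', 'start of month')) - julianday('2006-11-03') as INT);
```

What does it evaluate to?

90

`start of month` rewinds 2007-02-04 to 2007-02-01.
27 days remain in November 2006 after the 3rd (30 − 3).
December 2006: 31 days.
January 2007: 31 days.
Then 1 day into February 2007.
Total: 27 + 31 + 31 + 1 = 90.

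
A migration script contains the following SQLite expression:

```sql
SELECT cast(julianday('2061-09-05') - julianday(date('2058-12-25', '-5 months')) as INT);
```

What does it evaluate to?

1138

Adding -5 months to 2058-12-25 gives 2058-07-25.
6 days remain in July 2058 after the 25th (31 − 25).
Full months from August 2058 through August 2061 contribute their day counts.
Then 5 days into September 2061.
Total: 6 + 31 + 30 + 31 + 30 + 31 + 31 + 28 + 31 + 30 + 31 + 30 + 31 + 31 + 30 + 31 + 30 + 31 + 31 + 29 + 31 + 30 + 31 + 30 + 31 + 31 + 30 + 31 + 30 + 31 + 31 + 28 + 31 + 30 + 31 + 30 + 31 + 31 + 5 = 1138.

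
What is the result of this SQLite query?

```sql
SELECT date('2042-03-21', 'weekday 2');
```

`weekday 2` advances to the next Tuesday; 2042-03-21 is a Friday, so it moves forward to 2042-03-25.

2042-03-25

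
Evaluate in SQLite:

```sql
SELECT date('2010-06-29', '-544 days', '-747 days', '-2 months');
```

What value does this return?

2006-10-16

Applying '-544 days' to 2010-06-29: counting 544 days back gives 2009-01-01.
Applying '-747 days' to 2009-01-01: counting 747 days back gives 2006-12-16.
Adding -2 months to 2006-12-16 gives 2006-10-16.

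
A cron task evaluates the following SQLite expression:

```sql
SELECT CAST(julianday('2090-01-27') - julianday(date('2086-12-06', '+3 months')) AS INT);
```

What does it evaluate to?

1058

Adding +3 months to 2086-12-06 gives 2087-03-06.
25 days remain in March 2087 after the 6th (31 − 6).
Full months from April 2087 through December 2089 contribute their day counts.
Then 27 days into January 2090.
Total: 25 + 30 + 31 + 30 + 31 + 31 + 30 + 31 + 30 + 31 + 31 + 29 + 31 + 30 + 31 + 30 + 31 + 31 + 30 + 31 + 30 + 31 + 31 + 28 + 31 + 30 + 31 + 30 + 31 + 31 + 30 + 31 + 30 + 31 + 27 = 1058.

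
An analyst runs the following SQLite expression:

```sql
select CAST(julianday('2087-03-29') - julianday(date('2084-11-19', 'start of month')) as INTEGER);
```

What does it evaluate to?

`start of month` rewinds 2084-11-19 to 2084-11-01.
29 days remain in November 2084 after the 1st (30 − 1).
Full months from December 2084 through February 2087 contribute their day counts.
Then 29 days into March 2087.
Total: 29 + 31 + 31 + 28 + 31 + 30 + 31 + 30 + 31 + 31 + 30 + 31 + 30 + 31 + 31 + 28 + 31 + 30 + 31 + 30 + 31 + 31 + 30 + 31 + 30 + 31 + 31 + 28 + 29 = 878.

878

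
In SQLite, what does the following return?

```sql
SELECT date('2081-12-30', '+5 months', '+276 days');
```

2083-03-02

Adding +5 months to 2081-12-30 gives 2082-05-30.
Applying '+276 days' to 2082-05-30: counting 276 days forward gives 2083-03-02.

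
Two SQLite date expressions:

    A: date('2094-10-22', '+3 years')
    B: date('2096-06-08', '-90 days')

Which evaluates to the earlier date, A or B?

B

A = 2097-10-22.
B = 2096-03-10.
B is earlier.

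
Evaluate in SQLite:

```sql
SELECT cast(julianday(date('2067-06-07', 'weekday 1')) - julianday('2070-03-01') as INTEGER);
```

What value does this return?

-992

`weekday 1` advances to the next Monday; 2067-06-07 is a Tuesday, so it moves forward to 2067-06-13.
17 days remain in June 2067 after the 13th (30 − 13).
Full months from July 2067 through February 2070 contribute their day counts.
Then 1 day into March 2070.
Total: 17 + 31 + 31 + 30 + 31 + 30 + 31 + 31 + 29 + 31 + 30 + 31 + 30 + 31 + 31 + 30 + 31 + 30 + 31 + 31 + 28 + 31 + 30 + 31 + 30 + 31 + 31 + 30 + 31 + 30 + 31 + 31 + 28 + 1 = 992.
The subtraction is earlier − later, so the result is −992 → -992.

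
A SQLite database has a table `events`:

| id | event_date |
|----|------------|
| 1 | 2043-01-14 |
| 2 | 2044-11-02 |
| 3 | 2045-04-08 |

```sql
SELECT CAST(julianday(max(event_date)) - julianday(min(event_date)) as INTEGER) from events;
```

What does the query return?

MIN = 2043-01-14, MAX = 2045-04-08.
17 days remain in January 2043 after the 14th (31 − 14).
Full months from February 2043 through March 2045 contribute their day counts.
Then 8 days into April 2045.
Total: 17 + 28 + 31 + 30 + 31 + 30 + 31 + 31 + 30 + 31 + 30 + 31 + 31 + 29 + 31 + 30 + 31 + 30 + 31 + 31 + 30 + 31 + 30 + 31 + 31 + 28 + 31 + 8 = 815.

815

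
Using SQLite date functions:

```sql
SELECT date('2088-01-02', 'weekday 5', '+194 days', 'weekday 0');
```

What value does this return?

`weekday 5` advances to the next Friday; 2088-01-02 is already a Friday, so it stays at 2088-01-02.
Applying '+194 days' to 2088-01-02: counting 194 days forward gives 2088-07-14.
`weekday 0` advances to the next Sunday; 2088-07-14 is a Wednesday, so it moves forward to 2088-07-18.

2088-07-18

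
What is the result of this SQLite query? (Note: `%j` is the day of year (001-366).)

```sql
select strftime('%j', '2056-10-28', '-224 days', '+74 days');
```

152

First apply '-224 days', '+74 days': 2056-10-28 → 2056-05-31.
Day-of-year for 2056-05-31: days since 2056-01-01 inclusive = 152, zero-padded to 152.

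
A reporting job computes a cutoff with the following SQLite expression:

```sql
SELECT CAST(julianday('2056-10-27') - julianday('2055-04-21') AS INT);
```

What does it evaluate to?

9 days remain in April 2055 after the 21st (30 − 21).
Full months from May 2055 through September 2056 contribute their day counts.
Then 27 days into October 2056.
Total: 9 + 31 + 30 + 31 + 31 + 30 + 31 + 30 + 31 + 31 + 29 + 31 + 30 + 31 + 30 + 31 + 31 + 30 + 27 = 555.

555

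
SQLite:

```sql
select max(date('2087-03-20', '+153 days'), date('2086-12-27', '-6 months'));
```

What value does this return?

date('2087-03-20', '+153 days') → 2087-08-20.
date('2086-12-27', '-6 months') → 2086-06-27.
Later of the two is 2087-08-20.

2087-08-20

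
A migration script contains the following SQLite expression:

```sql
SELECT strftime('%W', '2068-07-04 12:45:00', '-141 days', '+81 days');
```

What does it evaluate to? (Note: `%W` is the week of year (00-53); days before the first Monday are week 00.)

First apply '-141 days', '+81 days': 2068-07-04 12:45:00 → 2068-05-05 12:45:00.
2068-05-05 is a Saturday. SQLite's %W counts Mondays since the year started; the result is 18.

18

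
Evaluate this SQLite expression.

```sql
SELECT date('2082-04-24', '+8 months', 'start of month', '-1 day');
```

2082-11-30

Adding +8 months to 2082-04-24 gives 2082-12-24.
`start of month` rewinds 2082-12-24 to 2082-12-01.
Going back 1 day from 2082-12-01 reaches 2082-11-30 (last day of November, 30 days).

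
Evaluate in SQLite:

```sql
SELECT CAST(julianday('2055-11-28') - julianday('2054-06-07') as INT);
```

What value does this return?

539

23 days remain in June 2054 after the 7th (30 − 7).
Full months from July 2054 through October 2055 contribute their day counts.
Then 28 days into November 2055.
Total: 23 + 31 + 31 + 30 + 31 + 30 + 31 + 31 + 28 + 31 + 30 + 31 + 30 + 31 + 31 + 30 + 31 + 28 = 539.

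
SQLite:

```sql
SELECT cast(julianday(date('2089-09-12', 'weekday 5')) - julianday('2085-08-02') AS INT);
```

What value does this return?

1506

`weekday 5` advances to the next Friday; 2089-09-12 is a Monday, so it moves forward to 2089-09-16.
29 days remain in August 2085 after the 2nd (31 − 2).
Full months from September 2085 through August 2089 contribute their day counts.
Then 16 days into September 2089.
Total: 29 + 30 + 31 + 30 + 31 + 31 + 28 + 31 + 30 + 31 + 30 + 31 + 31 + 30 + 31 + 30 + 31 + 31 + 28 + 31 + 30 + 31 + 30 + 31 + 31 + 30 + 31 + 30 + 31 + 31 + 29 + 31 + 30 + 31 + 30 + 31 + 31 + 30 + 31 + 30 + 31 + 31 + 28 + 31 + 30 + 31 + 30 + 31 + 31 + 16 = 1506.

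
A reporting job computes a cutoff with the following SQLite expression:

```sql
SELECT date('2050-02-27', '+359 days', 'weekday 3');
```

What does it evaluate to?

2051-02-22

Applying '+359 days' to 2050-02-27: counting 359 days forward gives 2051-02-21.
`weekday 3` advances to the next Wednesday; 2051-02-21 is a Tuesday, so it moves forward to 2051-02-22.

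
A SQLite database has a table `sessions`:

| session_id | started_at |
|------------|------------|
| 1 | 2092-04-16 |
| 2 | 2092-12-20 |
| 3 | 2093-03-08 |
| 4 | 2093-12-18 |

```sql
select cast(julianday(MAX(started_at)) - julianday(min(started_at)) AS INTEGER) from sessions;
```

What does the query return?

611

MIN = 2092-04-16, MAX = 2093-12-18.
14 days remain in April 2092 after the 16th (30 − 16).
Full months from May 2092 through November 2093 contribute their day counts.
Then 18 days into December 2093.
Total: 14 + 31 + 30 + 31 + 31 + 30 + 31 + 30 + 31 + 31 + 28 + 31 + 30 + 31 + 30 + 31 + 31 + 30 + 31 + 30 + 18 = 611.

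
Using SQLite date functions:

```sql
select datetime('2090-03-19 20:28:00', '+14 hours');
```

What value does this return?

+14 hours from 2090-03-19 20:28:00 is 2090-03-20 10:28:00 (crosses midnight).

2090-03-20 10:28:00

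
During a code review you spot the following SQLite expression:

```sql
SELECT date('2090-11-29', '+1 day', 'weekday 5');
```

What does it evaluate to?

Advancing 1 more day within November lands on 2090-11-30.
`weekday 5` advances to the next Friday; 2090-11-30 is a Thursday, so it moves forward to 2090-12-01.

2090-12-01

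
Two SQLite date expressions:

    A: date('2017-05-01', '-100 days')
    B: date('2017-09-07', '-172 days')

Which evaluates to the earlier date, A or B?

A

A = 2017-01-21.
B = 2017-03-19.
A is earlier.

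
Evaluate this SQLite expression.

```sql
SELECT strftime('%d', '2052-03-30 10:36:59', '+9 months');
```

First apply '+9 months': 2052-03-30 10:36:59 → 2052-12-30 10:36:59.
`%d` extracts the 2-digit day of month: 30.

30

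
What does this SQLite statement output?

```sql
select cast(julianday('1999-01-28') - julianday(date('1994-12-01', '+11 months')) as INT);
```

Adding +11 months to 1994-12-01 gives 1995-11-01.
29 days remain in November 1995 after the 1st (30 − 1).
Full months from December 1995 through December 1998 contribute their day counts.
Then 28 days into January 1999.
Total: 29 + 31 + 31 + 29 + 31 + 30 + 31 + 30 + 31 + 31 + 30 + 31 + 30 + 31 + 31 + 28 + 31 + 30 + 31 + 30 + 31 + 31 + 30 + 31 + 30 + 31 + 31 + 28 + 31 + 30 + 31 + 30 + 31 + 31 + 30 + 31 + 30 + 31 + 28 = 1184.

1184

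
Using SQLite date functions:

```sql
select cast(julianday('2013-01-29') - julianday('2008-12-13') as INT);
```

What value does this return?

18 days remain in December 2008 after the 13th (31 − 13).
Full months from January 2009 through December 2012 contribute their day counts.
Then 29 days into January 2013.
Total: 18 + 31 + 28 + 31 + 30 + 31 + 30 + 31 + 31 + 30 + 31 + 30 + 31 + 31 + 28 + 31 + 30 + 31 + 30 + 31 + 31 + 30 + 31 + 30 + 31 + 31 + 28 + 31 + 30 + 31 + 30 + 31 + 31 + 30 + 31 + 30 + 31 + 31 + 29 + 31 + 30 + 31 + 30 + 31 + 31 + 30 + 31 + 30 + 31 + 29 = 1508.

1508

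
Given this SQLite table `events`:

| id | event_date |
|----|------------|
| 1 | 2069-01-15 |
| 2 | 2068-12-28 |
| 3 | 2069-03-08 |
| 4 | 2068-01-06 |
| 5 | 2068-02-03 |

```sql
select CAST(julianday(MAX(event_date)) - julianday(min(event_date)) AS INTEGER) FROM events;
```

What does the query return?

MIN = 2068-01-06, MAX = 2069-03-08.
25 days remain in January 2068 after the 6th (31 − 6).
Full months from February 2068 through February 2069 contribute their day counts.
Then 8 days into March 2069.
Total: 25 + 29 + 31 + 30 + 31 + 30 + 31 + 31 + 30 + 31 + 30 + 31 + 31 + 28 + 8 = 427.

427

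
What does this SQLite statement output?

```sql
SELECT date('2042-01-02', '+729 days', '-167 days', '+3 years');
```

Applying '+729 days' to 2042-01-02: counting 729 days forward gives 2044-01-01.
Applying '-167 days' to 2044-01-01: counting 167 days back gives 2043-07-18.
Adding +3 years to 2043-07-18 gives 2046-07-18.

2046-07-18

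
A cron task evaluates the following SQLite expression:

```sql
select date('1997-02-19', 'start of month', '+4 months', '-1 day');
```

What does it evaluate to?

1997-05-31

`start of month` rewinds 1997-02-19 to 1997-02-01.
Adding +4 months to 1997-02-01 gives 1997-06-01.
Going back 1 day from 1997-06-01 reaches 1997-05-31 (last day of May, 31 days).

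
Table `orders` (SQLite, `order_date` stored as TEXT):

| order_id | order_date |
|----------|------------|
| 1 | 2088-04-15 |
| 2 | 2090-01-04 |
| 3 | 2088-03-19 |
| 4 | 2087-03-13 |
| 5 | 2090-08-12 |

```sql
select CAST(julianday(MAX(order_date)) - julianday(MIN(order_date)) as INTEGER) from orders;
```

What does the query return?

1248

MIN = 2087-03-13, MAX = 2090-08-12.
18 days remain in March 2087 after the 13th (31 − 13).
Full months from April 2087 through July 2090 contribute their day counts.
Then 12 days into August 2090.
Total: 18 + 30 + 31 + 30 + 31 + 31 + 30 + 31 + 30 + 31 + 31 + 29 + 31 + 30 + 31 + 30 + 31 + 31 + 30 + 31 + 30 + 31 + 31 + 28 + 31 + 30 + 31 + 30 + 31 + 31 + 30 + 31 + 30 + 31 + 31 + 28 + 31 + 30 + 31 + 30 + 31 + 12 = 1248.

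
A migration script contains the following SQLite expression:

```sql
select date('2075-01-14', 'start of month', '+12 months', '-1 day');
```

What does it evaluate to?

`start of month` rewinds 2075-01-14 to 2075-01-01.
Adding +12 months to 2075-01-01 gives 2076-01-01.
Going back 1 day from 2076-01-01 reaches 2075-12-31 (last day of December, 31 days).

2075-12-31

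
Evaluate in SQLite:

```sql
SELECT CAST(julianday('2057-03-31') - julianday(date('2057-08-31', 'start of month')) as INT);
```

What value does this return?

`start of month` rewinds 2057-08-31 to 2057-08-01.
0 days remain in March 2057 after the 31st (31 − 31).
April 2057: 30 days.
May 2057: 31 days.
June 2057: 30 days.
July 2057: 31 days.
Then 1 day into August 2057.
Total: 0 + 30 + 31 + 30 + 31 + 1 = 123.
The subtraction is earlier − later, so the result is −123 → -123.

-123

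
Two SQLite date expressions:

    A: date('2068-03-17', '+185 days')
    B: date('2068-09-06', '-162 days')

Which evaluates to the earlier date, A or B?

A = 2068-09-18.
B = 2068-03-28.
B is earlier.

B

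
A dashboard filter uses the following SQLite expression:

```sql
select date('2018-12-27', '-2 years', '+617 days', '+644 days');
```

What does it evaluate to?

Adding -2 years to 2018-12-27 gives 2016-12-27.
Applying '+617 days' to 2016-12-27: counting 617 days forward gives 2018-09-05.
Applying '+644 days' to 2018-09-05: counting 644 days forward gives 2020-06-10.

2020-06-10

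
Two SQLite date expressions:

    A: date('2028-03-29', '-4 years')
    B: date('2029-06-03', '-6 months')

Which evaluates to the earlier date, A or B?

A

A = 2024-03-29.
B = 2028-12-03.
A is earlier.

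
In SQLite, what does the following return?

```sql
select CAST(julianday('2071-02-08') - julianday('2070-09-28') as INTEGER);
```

2 days remain in September 2070 after the 28th (30 − 28).
October 2070: 31 days.
November 2070: 30 days.
December 2070: 31 days.
January 2071: 31 days.
Then 8 days into February 2071.
Total: 2 + 31 + 30 + 31 + 31 + 8 = 133.

133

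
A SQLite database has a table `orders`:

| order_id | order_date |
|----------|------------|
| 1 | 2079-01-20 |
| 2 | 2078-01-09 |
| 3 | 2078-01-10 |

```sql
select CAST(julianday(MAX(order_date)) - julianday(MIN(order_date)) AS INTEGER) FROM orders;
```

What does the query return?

376

MIN = 2078-01-09, MAX = 2079-01-20.
22 days remain in January 2078 after the 9th (31 − 9).
Full months from February 2078 through December 2078 contribute their day counts.
Then 20 days into January 2079.
Total: 22 + 28 + 31 + 30 + 31 + 30 + 31 + 31 + 30 + 31 + 30 + 31 + 20 = 376.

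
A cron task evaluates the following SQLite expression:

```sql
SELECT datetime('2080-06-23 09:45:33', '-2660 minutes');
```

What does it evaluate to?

2660 minutes = 44h 20m; -2660 minutes from 2080-06-23 09:45:33 is 2080-06-21 13:25:33 (crosses midnight).

2080-06-21 13:25:33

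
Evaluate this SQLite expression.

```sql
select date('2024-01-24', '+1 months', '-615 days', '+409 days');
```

2023-08-02

Adding +1 month to 2024-01-24 gives 2024-02-24.
Applying '-615 days' to 2024-02-24: counting 615 days back gives 2022-06-19.
Applying '+409 days' to 2022-06-19: counting 409 days forward gives 2023-08-02.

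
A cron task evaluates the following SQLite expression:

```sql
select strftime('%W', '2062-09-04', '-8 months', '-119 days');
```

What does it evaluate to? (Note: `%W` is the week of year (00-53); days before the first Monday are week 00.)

36

First apply '-8 months', '-119 days': 2062-09-04 → 2061-09-07.
2061-09-07 is a Wednesday. SQLite's %W counts Mondays since the year started; the result is 36.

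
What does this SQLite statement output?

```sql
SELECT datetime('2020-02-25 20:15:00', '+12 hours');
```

+12 hours from 2020-02-25 20:15:00 is 2020-02-26 08:15:00 (crosses midnight).

2020-02-26 08:15:00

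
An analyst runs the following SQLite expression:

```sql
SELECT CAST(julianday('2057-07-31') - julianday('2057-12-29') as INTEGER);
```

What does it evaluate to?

0 days remain in July 2057 after the 31st (31 − 31).
August 2057: 31 days.
September 2057: 30 days.
October 2057: 31 days.
November 2057: 30 days.
Then 29 days into December 2057.
Total: 0 + 31 + 30 + 31 + 30 + 29 = 151.
The subtraction is earlier − later, so the result is −151 → -151.

-151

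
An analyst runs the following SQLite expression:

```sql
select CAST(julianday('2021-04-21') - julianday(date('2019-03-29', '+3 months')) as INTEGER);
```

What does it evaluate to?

662

Adding +3 months to 2019-03-29 gives 2019-06-29.
1 day remains in June 2019 after the 29th (30 − 29).
Full months from July 2019 through March 2021 contribute their day counts.
Then 21 days into April 2021.
Total: 1 + 31 + 31 + 30 + 31 + 30 + 31 + 31 + 29 + 31 + 30 + 31 + 30 + 31 + 31 + 30 + 31 + 30 + 31 + 31 + 28 + 31 + 21 = 662.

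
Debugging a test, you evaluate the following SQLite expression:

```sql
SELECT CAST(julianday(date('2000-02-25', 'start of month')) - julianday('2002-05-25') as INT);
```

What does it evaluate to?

`start of month` rewinds 2000-02-25 to 2000-02-01.
28 days remain in February 2000 after the 1st (29 − 1).
Full months from March 2000 through April 2002 contribute their day counts.
Then 25 days into May 2002.
Total: 28 + 31 + 30 + 31 + 30 + 31 + 31 + 30 + 31 + 30 + 31 + 31 + 28 + 31 + 30 + 31 + 30 + 31 + 31 + 30 + 31 + 30 + 31 + 31 + 28 + 31 + 30 + 25 = 844.
The subtraction is earlier − later, so the result is −844 → -844.

-844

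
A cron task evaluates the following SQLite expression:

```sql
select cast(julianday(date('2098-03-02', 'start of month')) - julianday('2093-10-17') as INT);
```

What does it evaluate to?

1596

`start of month` rewinds 2098-03-02 to 2098-03-01.
14 days remain in October 2093 after the 17th (31 − 17).
Full months from November 2093 through February 2098 contribute their day counts.
Then 1 day into March 2098.
Total: 14 + 30 + 31 + 31 + 28 + 31 + 30 + 31 + 30 + 31 + 31 + 30 + 31 + 30 + 31 + 31 + 28 + 31 + 30 + 31 + 30 + 31 + 31 + 30 + 31 + 30 + 31 + 31 + 29 + 31 + 30 + 31 + 30 + 31 + 31 + 30 + 31 + 30 + 31 + 31 + 28 + 31 + 30 + 31 + 30 + 31 + 31 + 30 + 31 + 30 + 31 + 31 + 28 + 1 = 1596.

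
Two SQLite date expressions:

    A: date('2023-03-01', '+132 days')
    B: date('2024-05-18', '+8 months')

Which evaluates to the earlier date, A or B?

A

A = 2023-07-11.
B = 2025-01-18.
A is earlier.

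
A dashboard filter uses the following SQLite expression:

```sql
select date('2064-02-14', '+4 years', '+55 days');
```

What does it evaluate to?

Adding +4 years to 2064-02-14 gives 2068-02-14.
Applying '+55 days' to 2068-02-14: counting 55 days forward gives 2068-04-09.

2068-04-09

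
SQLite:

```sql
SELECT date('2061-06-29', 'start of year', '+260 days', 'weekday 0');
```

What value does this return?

`start of year` rewinds 2061-06-29 to 2061-01-01.
Applying '+260 days' to 2061-01-01: counting 260 days forward gives 2061-09-18.
`weekday 0` advances to the next Sunday; 2061-09-18 is already a Sunday, so it stays at 2061-09-18.

2061-09-18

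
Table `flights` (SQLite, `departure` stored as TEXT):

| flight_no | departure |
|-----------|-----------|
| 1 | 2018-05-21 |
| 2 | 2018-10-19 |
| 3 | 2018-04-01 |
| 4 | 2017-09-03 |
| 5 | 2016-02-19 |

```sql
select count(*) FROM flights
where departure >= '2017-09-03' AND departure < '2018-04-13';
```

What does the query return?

Rows in [2017-09-03, 2018-04-13): 2018-04-01, 2017-09-03 → 2 rows.

2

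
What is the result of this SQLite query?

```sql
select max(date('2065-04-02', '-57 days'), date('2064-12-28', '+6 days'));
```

date('2065-04-02', '-57 days') → 2065-02-04.
date('2064-12-28', '+6 days') → 2065-01-03.
Later of the two is 2065-02-04.

2065-02-04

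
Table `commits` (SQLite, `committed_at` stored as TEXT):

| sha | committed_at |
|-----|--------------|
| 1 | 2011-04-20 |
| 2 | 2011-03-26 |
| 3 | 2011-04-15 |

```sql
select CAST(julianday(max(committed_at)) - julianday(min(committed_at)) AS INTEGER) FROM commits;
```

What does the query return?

MIN = 2011-03-26, MAX = 2011-04-20.
5 days remain in March 2011 after the 26th (31 − 26).
Then 20 days into April 2011.
Total: 5 + 20 = 25.

25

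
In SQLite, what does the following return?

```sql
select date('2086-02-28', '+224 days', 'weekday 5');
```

2086-10-11

Applying '+224 days' to 2086-02-28: counting 224 days forward gives 2086-10-10.
`weekday 5` advances to the next Friday; 2086-10-10 is a Thursday, so it moves forward to 2086-10-11.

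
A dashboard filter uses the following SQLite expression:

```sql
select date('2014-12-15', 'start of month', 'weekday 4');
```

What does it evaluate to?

`start of month` rewinds 2014-12-15 to 2014-12-01.
`weekday 4` advances to the next Thursday; 2014-12-01 is a Monday, so it moves forward to 2014-12-04.

2014-12-04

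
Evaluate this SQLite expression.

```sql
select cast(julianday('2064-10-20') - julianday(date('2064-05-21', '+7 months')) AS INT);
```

Adding +7 months to 2064-05-21 gives 2064-12-21.
11 days remain in October 2064 after the 20th (31 − 20).
November 2064: 30 days.
Then 21 days into December 2064.
Total: 11 + 30 + 21 = 62.
The subtraction is earlier − later, so the result is −62 → -62.

-62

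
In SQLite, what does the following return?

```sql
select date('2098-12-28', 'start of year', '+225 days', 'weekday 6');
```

`start of year` rewinds 2098-12-28 to 2098-01-01.
Applying '+225 days' to 2098-01-01: counting 225 days forward gives 2098-08-14.
`weekday 6` advances to the next Saturday; 2098-08-14 is a Thursday, so it moves forward to 2098-08-16.

2098-08-16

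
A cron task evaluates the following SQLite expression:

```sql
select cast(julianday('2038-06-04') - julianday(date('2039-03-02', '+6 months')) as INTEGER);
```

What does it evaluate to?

-455

Adding +6 months to 2039-03-02 gives 2039-09-02.
26 days remain in June 2038 after the 4th (30 − 4).
Full months from July 2038 through August 2039 contribute their day counts.
Then 2 days into September 2039.
Total: 26 + 31 + 31 + 30 + 31 + 30 + 31 + 31 + 28 + 31 + 30 + 31 + 30 + 31 + 31 + 2 = 455.
The subtraction is earlier − later, so the result is −455 → -455.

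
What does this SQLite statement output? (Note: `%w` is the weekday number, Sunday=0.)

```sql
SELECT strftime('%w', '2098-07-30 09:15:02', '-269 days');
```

0

First apply '-269 days': 2098-07-30 09:15:02 → 2097-11-03 09:15:02.
2097-11-03 is a Sunday; with Sunday=0 that is 0.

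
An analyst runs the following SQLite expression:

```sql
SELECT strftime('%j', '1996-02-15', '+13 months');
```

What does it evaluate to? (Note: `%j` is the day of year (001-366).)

First apply '+13 months': 1996-02-15 → 1997-03-15.
Day-of-year for 1997-03-15: days since 1997-01-01 inclusive = 74, zero-padded to 074.

074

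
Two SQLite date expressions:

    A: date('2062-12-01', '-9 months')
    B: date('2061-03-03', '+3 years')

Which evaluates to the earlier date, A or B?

A

A = 2062-03-01.
B = 2064-03-03.
A is earlier.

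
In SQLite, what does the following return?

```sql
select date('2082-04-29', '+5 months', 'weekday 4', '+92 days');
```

2083-01-01

Adding +5 months to 2082-04-29 gives 2082-09-29.
`weekday 4` advances to the next Thursday; 2082-09-29 is a Tuesday, so it moves forward to 2082-10-01.
Applying '+92 days' to 2082-10-01: counting 92 days forward gives 2083-01-01.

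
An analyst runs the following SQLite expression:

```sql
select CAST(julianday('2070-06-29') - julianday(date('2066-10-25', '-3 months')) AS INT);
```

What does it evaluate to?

Adding -3 months to 2066-10-25 gives 2066-07-25.
6 days remain in July 2066 after the 25th (31 − 25).
Full months from August 2066 through May 2070 contribute their day counts.
Then 29 days into June 2070.
Total: 6 + 31 + 30 + 31 + 30 + 31 + 31 + 28 + 31 + 30 + 31 + 30 + 31 + 31 + 30 + 31 + 30 + 31 + 31 + 29 + 31 + 30 + 31 + 30 + 31 + 31 + 30 + 31 + 30 + 31 + 31 + 28 + 31 + 30 + 31 + 30 + 31 + 31 + 30 + 31 + 30 + 31 + 31 + 28 + 31 + 30 + 31 + 29 = 1435.

1435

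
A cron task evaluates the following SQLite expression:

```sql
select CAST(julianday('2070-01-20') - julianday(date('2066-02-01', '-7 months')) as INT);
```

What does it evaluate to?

1664

Adding -7 months to 2066-02-01 gives 2065-07-01.
30 days remain in July 2065 after the 1st (31 − 1).
Full months from August 2065 through December 2069 contribute their day counts.
Then 20 days into January 2070.
Total: 30 + 31 + 30 + 31 + 30 + 31 + 31 + 28 + 31 + 30 + 31 + 30 + 31 + 31 + 30 + 31 + 30 + 31 + 31 + 28 + 31 + 30 + 31 + 30 + 31 + 31 + 30 + 31 + 30 + 31 + 31 + 29 + 31 + 30 + 31 + 30 + 31 + 31 + 30 + 31 + 30 + 31 + 31 + 28 + 31 + 30 + 31 + 30 + 31 + 31 + 30 + 31 + 30 + 31 + 20 = 1664.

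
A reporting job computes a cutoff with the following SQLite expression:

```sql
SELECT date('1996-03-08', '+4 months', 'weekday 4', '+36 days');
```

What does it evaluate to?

Adding +4 months to 1996-03-08 gives 1996-07-08.
`weekday 4` advances to the next Thursday; 1996-07-08 is a Monday, so it moves forward to 1996-07-11.
July 1996 has 31 days; 20 remain after the 11th, so 21 days reach 1996-08-01.
Advancing 15 more days within August lands on 1996-08-16.

1996-08-16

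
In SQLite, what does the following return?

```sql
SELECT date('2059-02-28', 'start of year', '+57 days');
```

`start of year` rewinds 2059-02-28 to 2059-01-01.
Applying '+57 days' to 2059-01-01: counting 57 days forward gives 2059-02-27.

2059-02-27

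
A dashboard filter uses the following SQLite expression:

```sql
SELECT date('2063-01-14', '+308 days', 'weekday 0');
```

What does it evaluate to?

2063-11-18

Applying '+308 days' to 2063-01-14: counting 308 days forward gives 2063-11-18.
`weekday 0` advances to the next Sunday; 2063-11-18 is already a Sunday, so it stays at 2063-11-18.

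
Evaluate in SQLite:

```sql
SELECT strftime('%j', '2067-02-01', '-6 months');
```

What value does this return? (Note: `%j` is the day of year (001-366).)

First apply '-6 months': 2067-02-01 → 2066-08-01.
Day-of-year for 2066-08-01: days since 2066-01-01 inclusive = 213, zero-padded to 213.

213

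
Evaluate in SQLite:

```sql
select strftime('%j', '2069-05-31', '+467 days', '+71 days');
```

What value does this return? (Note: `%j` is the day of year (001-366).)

First apply '+467 days', '+71 days': 2069-05-31 → 2070-11-20.
Day-of-year for 2070-11-20: days since 2070-01-01 inclusive = 324, zero-padded to 324.

324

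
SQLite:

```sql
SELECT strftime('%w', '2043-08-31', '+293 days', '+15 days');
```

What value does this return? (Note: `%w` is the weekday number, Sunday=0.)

1

First apply '+293 days', '+15 days': 2043-08-31 → 2044-07-04.
2044-07-04 is a Monday; with Sunday=0 that is 1.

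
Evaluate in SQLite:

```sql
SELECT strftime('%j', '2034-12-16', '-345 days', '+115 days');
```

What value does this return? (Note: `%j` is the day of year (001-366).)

120

First apply '-345 days', '+115 days': 2034-12-16 → 2034-04-30.
Day-of-year for 2034-04-30: days since 2034-01-01 inclusive = 120, zero-padded to 120.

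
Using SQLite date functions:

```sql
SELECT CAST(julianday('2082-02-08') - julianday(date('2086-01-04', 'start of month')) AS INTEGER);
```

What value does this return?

`start of month` rewinds 2086-01-04 to 2086-01-01.
20 days remain in February 2082 after the 8th (28 − 8).
Full months from March 2082 through December 2085 contribute their day counts.
Then 1 day into January 2086.
Total: 20 + 31 + 30 + 31 + 30 + 31 + 31 + 30 + 31 + 30 + 31 + 31 + 28 + 31 + 30 + 31 + 30 + 31 + 31 + 30 + 31 + 30 + 31 + 31 + 29 + 31 + 30 + 31 + 30 + 31 + 31 + 30 + 31 + 30 + 31 + 31 + 28 + 31 + 30 + 31 + 30 + 31 + 31 + 30 + 31 + 30 + 31 + 1 = 1423.
The subtraction is earlier − later, so the result is −1423 → -1423.

-1423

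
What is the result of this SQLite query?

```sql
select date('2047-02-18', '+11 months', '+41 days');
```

2048-02-28

Adding +11 months to 2047-02-18 gives 2048-01-18.
Applying '+41 days' to 2048-01-18: counting 41 days forward gives 2048-02-28.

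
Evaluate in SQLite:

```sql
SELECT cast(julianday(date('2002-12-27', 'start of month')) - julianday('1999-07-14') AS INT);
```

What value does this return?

1236

`start of month` rewinds 2002-12-27 to 2002-12-01.
17 days remain in July 1999 after the 14th (31 − 14).
Full months from August 1999 through November 2002 contribute their day counts.
Then 1 day into December 2002.
Total: 17 + 31 + 30 + 31 + 30 + 31 + 31 + 29 + 31 + 30 + 31 + 30 + 31 + 31 + 30 + 31 + 30 + 31 + 31 + 28 + 31 + 30 + 31 + 30 + 31 + 31 + 30 + 31 + 30 + 31 + 31 + 28 + 31 + 30 + 31 + 30 + 31 + 31 + 30 + 31 + 30 + 1 = 1236.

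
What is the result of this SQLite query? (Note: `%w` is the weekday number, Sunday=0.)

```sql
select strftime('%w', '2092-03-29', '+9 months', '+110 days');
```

6

First apply '+9 months', '+110 days': 2092-03-29 → 2093-04-18.
2093-04-18 is a Saturday; with Sunday=0 that is 6.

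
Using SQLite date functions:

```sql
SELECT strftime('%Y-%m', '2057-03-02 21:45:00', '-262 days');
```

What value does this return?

First apply '-262 days': 2057-03-02 21:45:00 → 2056-06-13 21:45:00.
`%Y-%m` extracts the year-month: 2056-06.

2056-06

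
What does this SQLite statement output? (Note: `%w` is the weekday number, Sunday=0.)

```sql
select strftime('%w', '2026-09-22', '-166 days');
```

4

First apply '-166 days': 2026-09-22 → 2026-04-09.
2026-04-09 is a Thursday; with Sunday=0 that is 4.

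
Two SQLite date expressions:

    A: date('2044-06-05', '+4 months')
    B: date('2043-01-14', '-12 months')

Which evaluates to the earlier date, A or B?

B

A = 2044-10-05.
B = 2042-01-14.
B is earlier.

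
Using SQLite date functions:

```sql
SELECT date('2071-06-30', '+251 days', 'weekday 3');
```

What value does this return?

2072-03-09

Applying '+251 days' to 2071-06-30: counting 251 days forward gives 2072-03-07.
`weekday 3` advances to the next Wednesday; 2072-03-07 is a Monday, so it moves forward to 2072-03-09.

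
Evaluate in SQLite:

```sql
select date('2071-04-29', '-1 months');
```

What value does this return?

Adding -1 month to 2071-04-29 gives 2071-03-29.

2071-03-29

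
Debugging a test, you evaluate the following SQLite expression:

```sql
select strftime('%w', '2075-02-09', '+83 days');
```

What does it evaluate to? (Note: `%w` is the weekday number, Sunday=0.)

5

First apply '+83 days': 2075-02-09 → 2075-05-03.
2075-05-03 is a Friday; with Sunday=0 that is 5.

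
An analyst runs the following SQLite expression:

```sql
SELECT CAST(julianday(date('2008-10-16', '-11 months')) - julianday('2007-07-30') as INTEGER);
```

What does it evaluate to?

Adding -11 months to 2008-10-16 gives 2007-11-16.
1 day remains in July 2007 after the 30th (31 − 30).
August 2007: 31 days.
September 2007: 30 days.
October 2007: 31 days.
Then 16 days into November 2007.
Total: 1 + 31 + 30 + 31 + 16 = 109.

109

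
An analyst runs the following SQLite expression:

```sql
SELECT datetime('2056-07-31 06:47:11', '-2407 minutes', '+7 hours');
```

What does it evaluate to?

2056-07-29 21:40:11

2407 minutes = 40h 7m; -2407 minutes from 2056-07-31 06:47:11 is 2056-07-29 14:40:11 (crosses midnight).
+7 hours from 2056-07-29 14:40:11 is 2056-07-29 21:40:11.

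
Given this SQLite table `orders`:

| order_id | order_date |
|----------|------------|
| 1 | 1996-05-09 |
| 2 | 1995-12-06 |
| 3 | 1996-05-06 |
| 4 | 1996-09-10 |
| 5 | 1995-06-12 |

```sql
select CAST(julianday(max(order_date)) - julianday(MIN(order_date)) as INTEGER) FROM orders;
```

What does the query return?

MIN = 1995-06-12, MAX = 1996-09-10.
18 days remain in June 1995 after the 12th (30 − 12).
Full months from July 1995 through August 1996 contribute their day counts.
Then 10 days into September 1996.
Total: 18 + 31 + 31 + 30 + 31 + 30 + 31 + 31 + 29 + 31 + 30 + 31 + 30 + 31 + 31 + 10 = 456.

456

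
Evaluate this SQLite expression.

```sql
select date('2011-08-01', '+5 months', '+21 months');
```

Adding +5 months to 2011-08-01 gives 2012-01-01.
Adding +21 months to 2012-01-01 gives 2013-10-01.

2013-10-01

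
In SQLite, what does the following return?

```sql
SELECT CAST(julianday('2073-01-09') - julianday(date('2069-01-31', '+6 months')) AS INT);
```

1258

Adding +6 months to 2069-01-31 gives 2069-07-31.
0 days remain in July 2069 after the 31st (31 − 31).
Full months from August 2069 through December 2072 contribute their day counts.
Then 9 days into January 2073.
Total: 0 + 31 + 30 + 31 + 30 + 31 + 31 + 28 + 31 + 30 + 31 + 30 + 31 + 31 + 30 + 31 + 30 + 31 + 31 + 28 + 31 + 30 + 31 + 30 + 31 + 31 + 30 + 31 + 30 + 31 + 31 + 29 + 31 + 30 + 31 + 30 + 31 + 31 + 30 + 31 + 30 + 31 + 9 = 1258.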